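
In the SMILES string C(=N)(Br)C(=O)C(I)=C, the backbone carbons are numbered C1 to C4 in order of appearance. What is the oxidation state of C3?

Each bond to a more electronegative atom (O, N, halogen) counts +1, each bond to a less electronegative atom (H, metal, B, Si) counts −1, and each C–C bond counts 0.
C3 has one bond to C (0), a double bond to C (2×0 = 0), one bond to I (+1).
Oxidation state = 0 + 0 + 1 = +1.

+1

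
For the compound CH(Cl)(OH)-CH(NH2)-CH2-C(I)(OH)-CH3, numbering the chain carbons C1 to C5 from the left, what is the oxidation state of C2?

C2 has one bond to C (0), one bond to C (0), one bond to H (-1), one bond to N (+1).
Oxidation state = 0 + 0 − 1 + 1 = 0.

0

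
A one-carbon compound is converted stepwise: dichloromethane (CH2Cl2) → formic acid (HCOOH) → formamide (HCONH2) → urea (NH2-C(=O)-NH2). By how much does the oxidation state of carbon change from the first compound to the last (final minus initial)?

Carbon oxidation states along the series — dichloromethane: 0, formic acid: +2, formamide: +2, urea: +4.
Net change = +4 − (0) = +4.

+4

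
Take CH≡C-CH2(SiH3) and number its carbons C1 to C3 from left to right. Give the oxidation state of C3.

Each bond to a more electronegative atom (O, N, halogen) counts +1, each bond to a less electronegative atom (H, metal, B, Si) counts −1, and each C–C bond counts 0.
C3 has one bond to C (0), one bond to H (-1), one bond to H (-1), one bond to Si (-1).
Oxidation state = 0 − 1 − 1 − 1 = -3.

-3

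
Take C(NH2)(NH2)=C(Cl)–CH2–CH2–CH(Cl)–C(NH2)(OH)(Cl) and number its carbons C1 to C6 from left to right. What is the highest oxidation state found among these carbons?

Tallying each carbon's bonds:
C1: 2C, 2N → 0 + 2 = +2
C2: 3C, 1Cl → 0 + 1 = +1
C3: 2C, 2H → 0 − 2 = -2
C4: 2C, 2H → 0 − 2 = -2
C5: 2C, 1H, 1Cl → 0 − 1 + 1 = 0
C6: 1C, 1O, 1N, 1Cl → 0 + 1 + 1 + 1 = +3
The highest value is +3.

+3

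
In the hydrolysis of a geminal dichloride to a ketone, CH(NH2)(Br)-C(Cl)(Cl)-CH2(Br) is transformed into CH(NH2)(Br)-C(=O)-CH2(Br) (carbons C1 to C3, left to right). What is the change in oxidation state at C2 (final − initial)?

0

Before: C2 has 2 bonds to C, 2 bonds to Cl → oxidation state +2.
After: C2 has 2 bonds to C, 2 bonds to O → oxidation state +2.
Δ = +2 − (+2) = 0, so no net redox change at C2.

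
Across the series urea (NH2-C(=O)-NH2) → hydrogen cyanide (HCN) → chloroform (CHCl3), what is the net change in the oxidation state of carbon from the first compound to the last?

-2

Carbon oxidation states along the series — urea: +4, hydrogen cyanide: +2, chloroform: +2.
Net change = +2 − (+4) = -2.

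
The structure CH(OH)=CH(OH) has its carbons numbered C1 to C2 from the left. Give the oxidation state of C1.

Each bond to a more electronegative atom (O, N, halogen) counts +1, each bond to a less electronegative atom (H, metal, B, Si) counts −1, and each C–C bond counts 0.
C1 has a double bond to C (2×0 = 0), one bond to H (-1), one bond to O (+1).
Oxidation state = 0 − 1 + 1 = 0.

0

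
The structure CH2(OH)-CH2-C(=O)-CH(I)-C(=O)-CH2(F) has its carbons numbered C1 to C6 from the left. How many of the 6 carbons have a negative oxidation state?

Assign +1 per bond to O/N/halogen, −1 per bond to H or an electropositive element, and 0 per bond to carbon. Tallying each carbon:
C1: 1C, 2H, 1O → 0 − 2 + 1 = -1
C2: 2C, 2H → 0 − 2 = -2
C3: 2C, 2O → 0 + 2 = +2
C4: 2C, 1H, 1I → 0 − 1 + 1 = 0
C5: 2C, 2O → 0 + 2 = +2
C6: 1C, 2H, 1F → 0 − 2 + 1 = -1
3 carbons (C1, C2, C6) meet the condition.

3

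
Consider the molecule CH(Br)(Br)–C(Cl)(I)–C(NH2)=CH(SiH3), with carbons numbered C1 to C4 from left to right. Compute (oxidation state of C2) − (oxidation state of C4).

C2: 2C, 1Cl, 1I → 0 + 1 + 1 = +2
C4: 2C, 1H, 1Si → 0 − 1 − 1 = -2
Difference: +2 − (-2) = +4.

+4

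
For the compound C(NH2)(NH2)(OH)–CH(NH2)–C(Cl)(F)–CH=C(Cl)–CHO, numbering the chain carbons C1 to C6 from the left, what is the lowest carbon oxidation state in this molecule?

-1

Tallying each carbon's bonds:
C1: 1C, 1O, 2N → 0 + 1 + 2 = +3
C2: 2C, 1H, 1N → 0 − 1 + 1 = 0
C3: 2C, 1F, 1Cl → 0 + 1 + 1 = +2
C4: 3C, 1H → 0 − 1 = -1
C5: 3C, 1Cl → 0 + 1 = +1
C6: 1C, 1H, 2O → 0 − 1 + 2 = +1
The lowest value is -1.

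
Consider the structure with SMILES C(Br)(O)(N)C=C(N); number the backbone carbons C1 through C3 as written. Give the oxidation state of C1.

+3

Count +1 for every bond to an atom more electronegative than carbon and −1 for every bond to one less electronegative; C–C bonds are 0.
C1 has one bond to C (0), one bond to Br (+1), one bond to O (+1), one bond to N (+1).
Oxidation state = 0 + 1 + 1 + 1 = +3.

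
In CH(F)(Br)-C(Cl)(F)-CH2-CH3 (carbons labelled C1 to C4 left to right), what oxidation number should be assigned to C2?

Count +1 for every bond to an atom more electronegative than carbon and −1 for every bond to one less electronegative; C–C bonds are 0.
C2 has one bond to C (0), one bond to C (0), one bond to Cl (+1), one bond to F (+1).
Oxidation state = 0 + 0 + 1 + 1 = +2.

+2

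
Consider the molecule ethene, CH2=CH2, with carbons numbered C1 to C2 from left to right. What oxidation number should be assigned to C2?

-2

Each bond to a more electronegative atom (O, N, halogen) counts +1, each bond to a less electronegative atom (H, metal, B, Si) counts −1, and each C–C bond counts 0.
C2 has one bond to H (-1), one bond to H (-1), a double bond to C (2×0 = 0).
Oxidation state = -1 − 1 + 0 = -2.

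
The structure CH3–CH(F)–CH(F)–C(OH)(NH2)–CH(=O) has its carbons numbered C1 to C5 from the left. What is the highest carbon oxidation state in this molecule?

+2

Bonds to more-electronegative neighbours contribute +1 each, bonds to H or metals contribute −1 each, and C–C bonds contribute 0. Tallying each carbon:
C1: 1C, 3H → 0 − 3 = -3
C2: 2C, 1H, 1F → 0 − 1 + 1 = 0
C3: 2C, 1H, 1F → 0 − 1 + 1 = 0
C4: 2C, 1O, 1N → 0 + 1 + 1 = +2
C5: 1C, 1H, 2O → 0 − 1 + 2 = +1
The highest value is +2.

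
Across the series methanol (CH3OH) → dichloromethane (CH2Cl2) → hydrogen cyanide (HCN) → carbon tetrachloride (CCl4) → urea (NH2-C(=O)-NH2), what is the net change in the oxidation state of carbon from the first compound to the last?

Carbon oxidation states along the series — methanol: -2, dichloromethane: 0, hydrogen cyanide: +2, carbon tetrachloride: +4, urea: +4.
Net change = +4 − (-2) = +6.

+6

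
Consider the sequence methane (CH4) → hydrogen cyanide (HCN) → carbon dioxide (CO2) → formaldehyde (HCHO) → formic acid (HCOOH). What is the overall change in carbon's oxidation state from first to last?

+6

Carbon oxidation states along the series — methane: -4, hydrogen cyanide: +2, carbon dioxide: +4, formaldehyde: 0, formic acid: +2.
Net change = +2 − (-4) = +6.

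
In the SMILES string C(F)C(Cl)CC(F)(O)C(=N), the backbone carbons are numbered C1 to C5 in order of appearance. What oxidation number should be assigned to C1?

Assign +1 per bond to O/N/halogen, −1 per bond to H or an electropositive element, and 0 per bond to carbon.
C1 has one bond to C (0), one bond to H (-1), one bond to H (-1), one bond to F (+1).
Oxidation state = 0 − 1 − 1 + 1 = -1.

-1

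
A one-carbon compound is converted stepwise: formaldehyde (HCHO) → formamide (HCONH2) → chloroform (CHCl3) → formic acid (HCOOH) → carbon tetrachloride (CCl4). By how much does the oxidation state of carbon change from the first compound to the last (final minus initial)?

Carbon oxidation states along the series — formaldehyde: 0, formamide: +2, chloroform: +2, formic acid: +2, carbon tetrachloride: +4.
Net change = +4 − (0) = +4.

+4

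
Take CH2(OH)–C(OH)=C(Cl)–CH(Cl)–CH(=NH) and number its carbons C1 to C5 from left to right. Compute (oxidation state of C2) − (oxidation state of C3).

C2: 3C, 1O → 0 + 1 = +1
C3: 3C, 1Cl → 0 + 1 = +1
Difference: +1 − (+1) = 0.

0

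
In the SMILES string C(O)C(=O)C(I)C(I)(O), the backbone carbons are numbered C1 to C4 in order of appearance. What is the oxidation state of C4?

+1

Bonds to more-electronegative neighbours contribute +1 each, bonds to H or metals contribute −1 each, and C–C bonds contribute 0.
C4 has one bond to C (0), one bond to I (+1), one bond to H (-1), one bond to O (+1).
Oxidation state = 0 + 1 − 1 + 1 = +1.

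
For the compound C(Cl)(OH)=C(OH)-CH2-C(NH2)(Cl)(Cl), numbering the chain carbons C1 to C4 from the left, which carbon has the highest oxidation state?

C4

Tallying each carbon's bonds:
C1: 2C, 1O, 1Cl → 0 + 1 + 1 = +2
C2: 3C, 1O → 0 + 1 = +1
C3: 2C, 2H → 0 − 2 = -2
C4: 1C, 1N, 2Cl → 0 + 1 + 2 = +3
The most oxidised carbon is C4 at +3.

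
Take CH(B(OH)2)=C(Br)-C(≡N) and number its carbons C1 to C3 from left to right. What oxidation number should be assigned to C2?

Each bond to a more electronegative atom (O, N, halogen) counts +1, each bond to a less electronegative atom (H, metal, B, Si) counts −1, and each C–C bond counts 0.
C2 has a double bond to C (2×0 = 0), one bond to C (0), one bond to Br (+1).
Oxidation state = 0 + 0 + 1 = +1.

+1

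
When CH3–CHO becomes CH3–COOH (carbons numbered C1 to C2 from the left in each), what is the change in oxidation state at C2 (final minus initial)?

Before: C2 has 1 bond to C, 1 bond to H, 2 bonds to O → oxidation state +1.
After: C2 has 1 bond to C, 3 bonds to O → oxidation state +3.
Δ = +3 − (+1) = +2, so this is an oxidation at C2.

+2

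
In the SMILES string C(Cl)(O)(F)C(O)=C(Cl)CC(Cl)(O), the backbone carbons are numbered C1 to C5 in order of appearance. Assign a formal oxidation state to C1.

Count +1 for every bond to an atom more electronegative than carbon and −1 for every bond to one less electronegative; C–C bonds are 0.
C1 has one bond to C (0), one bond to Cl (+1), one bond to O (+1), one bond to F (+1).
Oxidation state = 0 + 1 + 1 + 1 = +3.

+3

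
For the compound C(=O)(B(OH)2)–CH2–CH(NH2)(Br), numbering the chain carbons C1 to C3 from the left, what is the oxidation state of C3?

+1

C3 has one bond to C (0), one bond to N (+1), one bond to H (-1), one bond to Br (+1).
Oxidation state = 0 + 1 − 1 + 1 = +1.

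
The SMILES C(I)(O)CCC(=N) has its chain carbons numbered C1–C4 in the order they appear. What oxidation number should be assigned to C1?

Each bond to a more electronegative atom (O, N, halogen) counts +1, each bond to a less electronegative atom (H, metal, B, Si) counts −1, and each C–C bond counts 0.
C1 has one bond to C (0), one bond to I (+1), one bond to O (+1), one bond to H (-1).
Oxidation state = 0 + 1 + 1 − 1 = +1.

+1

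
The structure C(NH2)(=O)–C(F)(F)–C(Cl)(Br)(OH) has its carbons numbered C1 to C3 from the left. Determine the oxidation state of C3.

Bonds to more-electronegative neighbours contribute +1 each, bonds to H or metals contribute −1 each, and C–C bonds contribute 0.
C3 has one bond to C (0), one bond to Cl (+1), one bond to Br (+1), one bond to O (+1).
Oxidation state = 0 + 1 + 1 + 1 = +3.

+3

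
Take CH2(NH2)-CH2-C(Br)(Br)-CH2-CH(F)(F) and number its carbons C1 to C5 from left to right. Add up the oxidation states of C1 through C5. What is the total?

Count +1 for every bond to an atom more electronegative than carbon and −1 for every bond to one less electronegative; C–C bonds are 0. Tallying each carbon:
C1: 1C, 2H, 1N → 0 − 2 + 1 = -1
C2: 2C, 2H → 0 − 2 = -2
C3: 2C, 2Br → 0 + 2 = +2
C4: 2C, 2H → 0 − 2 = -2
C5: 1C, 1H, 2F → 0 − 1 + 2 = +1
Sum = -1 − 2 + 2 − 2 + 1 = -2.

-2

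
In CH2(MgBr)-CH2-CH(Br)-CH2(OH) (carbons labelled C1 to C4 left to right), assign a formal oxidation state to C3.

C3 has one bond to C (0), one bond to C (0), one bond to H (-1), one bond to Br (+1).
Oxidation state = 0 + 0 − 1 + 1 = 0.

0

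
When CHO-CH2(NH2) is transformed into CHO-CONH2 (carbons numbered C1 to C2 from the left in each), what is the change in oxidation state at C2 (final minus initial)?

+4

Before: C2 has 1 bond to C, 2 bonds to H, 1 bond to N → oxidation state -1.
After: C2 has 1 bond to C, 2 bonds to O, 1 bond to N → oxidation state +3.
Δ = +3 − (-1) = +4, so this is an oxidation at C2.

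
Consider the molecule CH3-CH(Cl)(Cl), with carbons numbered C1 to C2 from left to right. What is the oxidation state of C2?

+1

C2 has one bond to C (0), one bond to Cl (+1), one bond to Cl (+1), one bond to H (-1).
Oxidation state = 0 + 1 + 1 − 1 = +1.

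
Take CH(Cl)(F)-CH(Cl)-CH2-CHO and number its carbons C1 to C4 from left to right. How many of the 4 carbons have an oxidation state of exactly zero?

1

Tallying each carbon's bonds:
C1: 1C, 1H, 1F, 1Cl → 0 − 1 + 1 + 1 = +1
C2: 2C, 1H, 1Cl → 0 − 1 + 1 = 0
C3: 2C, 2H → 0 − 2 = -2
C4: 1C, 1H, 2O → 0 − 1 + 2 = +1
1 carbon (C2) meets the condition.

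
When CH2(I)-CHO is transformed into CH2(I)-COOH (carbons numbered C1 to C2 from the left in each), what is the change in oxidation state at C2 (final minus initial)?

Before: C2 has 1 bond to C, 1 bond to H, 2 bonds to O → oxidation state +1.
After: C2 has 1 bond to C, 3 bonds to O → oxidation state +3.
Δ = +3 − (+1) = +2, so this is an oxidation at C2.

+2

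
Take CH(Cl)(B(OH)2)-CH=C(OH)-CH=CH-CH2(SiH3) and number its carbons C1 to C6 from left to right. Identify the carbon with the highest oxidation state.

C3

Tallying each carbon's bonds:
C1: 1C, 1H, 1Cl, 1B → 0 − 1 + 1 − 1 = -1
C2: 3C, 1H → 0 − 1 = -1
C3: 3C, 1O → 0 + 1 = +1
C4: 3C, 1H → 0 − 1 = -1
C5: 3C, 1H → 0 − 1 = -1
C6: 1C, 2H, 1Si → 0 − 2 − 1 = -3
The most oxidised carbon is C3 at +1.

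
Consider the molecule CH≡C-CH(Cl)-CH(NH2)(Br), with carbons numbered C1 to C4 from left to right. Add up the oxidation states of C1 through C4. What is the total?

Tallying each carbon's bonds:
C1: 3C, 1H → 0 − 1 = -1
C2: 4C → 0 = 0
C3: 2C, 1H, 1Cl → 0 − 1 + 1 = 0
C4: 1C, 1H, 1N, 1Br → 0 − 1 + 1 + 1 = +1
Sum = -1 + 0 + 0 + 1 = 0.

0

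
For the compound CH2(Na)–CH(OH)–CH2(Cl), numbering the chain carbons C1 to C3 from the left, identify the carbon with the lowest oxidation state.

C1

Each bond to a more electronegative atom (O, N, halogen) counts +1, each bond to a less electronegative atom (H, metal, B, Si) counts −1, and each C–C bond counts 0. Tallying each carbon:
C1: 1C, 2H, 1Na → 0 − 2 − 1 = -3
C2: 2C, 1H, 1O → 0 − 1 + 1 = 0
C3: 1C, 2H, 1Cl → 0 − 2 + 1 = -1
The most reduced carbon is C1 at -3.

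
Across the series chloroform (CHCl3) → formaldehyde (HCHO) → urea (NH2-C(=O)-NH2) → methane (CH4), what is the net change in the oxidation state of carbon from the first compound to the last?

Carbon oxidation states along the series — chloroform: +2, formaldehyde: 0, urea: +4, methane: -4.
Net change = -4 − (+2) = -6.

-6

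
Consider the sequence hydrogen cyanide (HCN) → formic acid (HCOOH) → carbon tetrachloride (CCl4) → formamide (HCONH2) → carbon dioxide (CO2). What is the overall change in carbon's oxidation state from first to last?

Carbon oxidation states along the series — hydrogen cyanide: +2, formic acid: +2, carbon tetrachloride: +4, formamide: +2, carbon dioxide: +4.
Net change = +4 − (+2) = +2.

+2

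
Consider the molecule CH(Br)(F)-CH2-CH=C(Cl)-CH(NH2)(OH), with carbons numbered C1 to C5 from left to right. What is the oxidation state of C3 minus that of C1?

C3: 3C, 1H → 0 − 1 = -1
C1: 1C, 1H, 1F, 1Br → 0 − 1 + 1 + 1 = +1
Difference: -1 − (+1) = -2.

-2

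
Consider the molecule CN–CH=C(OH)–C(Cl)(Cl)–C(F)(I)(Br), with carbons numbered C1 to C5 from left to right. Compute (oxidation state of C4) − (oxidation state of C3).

+1

C4: 2C, 2Cl → 0 + 2 = +2
C3: 3C, 1O → 0 + 1 = +1
Difference: +2 − (+1) = +1.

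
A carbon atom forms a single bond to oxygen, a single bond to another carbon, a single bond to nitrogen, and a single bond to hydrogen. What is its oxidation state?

Count +1 for every bond to an atom more electronegative than carbon and −1 for every bond to one less electronegative; C–C bonds are 0.
The carbon has one bond to C (0), one bond to N (+1), one bond to O (+1), one bond to H (-1).
Oxidation state = 0 + 1 + 1 − 1 = +1.

+1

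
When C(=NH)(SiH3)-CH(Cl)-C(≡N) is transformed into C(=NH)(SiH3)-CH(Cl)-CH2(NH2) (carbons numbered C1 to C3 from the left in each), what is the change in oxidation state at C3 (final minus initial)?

Before: C3 has 1 bond to C, 3 bonds to N → oxidation state +3.
After: C3 has 1 bond to C, 2 bonds to H, 1 bond to N → oxidation state -1.
Δ = -1 − (+3) = -4, so this is a reduction at C3.

-4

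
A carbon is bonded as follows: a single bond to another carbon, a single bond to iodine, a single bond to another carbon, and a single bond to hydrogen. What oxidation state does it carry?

0

Assign +1 per bond to O/N/halogen, −1 per bond to H or an electropositive element, and 0 per bond to carbon.
The carbon has one bond to C (0), one bond to C (0), one bond to I (+1), one bond to H (-1).
Oxidation state = 0 + 0 + 1 − 1 = 0.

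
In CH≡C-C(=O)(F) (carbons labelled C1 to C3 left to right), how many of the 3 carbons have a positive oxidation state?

1

Count +1 for every bond to an atom more electronegative than carbon and −1 for every bond to one less electronegative; C–C bonds are 0. Tallying each carbon:
C1: 3C, 1H → 0 − 1 = -1
C2: 4C → 0 = 0
C3: 1C, 2O, 1F → 0 + 2 + 1 = +3
1 carbon (C3) meets the condition.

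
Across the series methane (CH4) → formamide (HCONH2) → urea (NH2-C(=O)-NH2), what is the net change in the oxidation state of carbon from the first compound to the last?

+8

Carbon oxidation states along the series — methane: -4, formamide: +2, urea: +4.
Net change = +4 − (-4) = +8.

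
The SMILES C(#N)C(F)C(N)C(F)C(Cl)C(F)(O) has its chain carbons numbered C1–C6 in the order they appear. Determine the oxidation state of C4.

Each bond to a more electronegative atom (O, N, halogen) counts +1, each bond to a less electronegative atom (H, metal, B, Si) counts −1, and each C–C bond counts 0.
C4 has one bond to C (0), one bond to C (0), one bond to H (-1), one bond to F (+1).
Oxidation state = 0 + 0 − 1 + 1 = 0.

0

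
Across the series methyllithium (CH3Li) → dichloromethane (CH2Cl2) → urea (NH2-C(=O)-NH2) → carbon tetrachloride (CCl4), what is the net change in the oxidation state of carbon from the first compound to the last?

+8

Carbon oxidation states along the series — methyllithium: -4, dichloromethane: 0, urea: +4, carbon tetrachloride: +4.
Net change = +4 − (-4) = +8.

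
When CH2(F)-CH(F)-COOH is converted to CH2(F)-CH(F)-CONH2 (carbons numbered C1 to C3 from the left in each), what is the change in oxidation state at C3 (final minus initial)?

0

Before: C3 has 1 bond to C, 3 bonds to O → oxidation state +3.
After: C3 has 1 bond to C, 2 bonds to O, 1 bond to N → oxidation state +3.
Δ = +3 − (+3) = 0, so no net redox change at C3.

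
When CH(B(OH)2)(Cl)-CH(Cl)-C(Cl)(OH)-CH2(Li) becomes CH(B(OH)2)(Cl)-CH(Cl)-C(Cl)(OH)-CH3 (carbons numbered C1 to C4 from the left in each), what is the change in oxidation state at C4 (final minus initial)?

0

Before: C4 has 1 bond to C, 2 bonds to H, 1 bond to Li → oxidation state -3.
After: C4 has 1 bond to C, 3 bonds to H → oxidation state -3.
Δ = -3 − (-3) = 0, so no net redox change at C4.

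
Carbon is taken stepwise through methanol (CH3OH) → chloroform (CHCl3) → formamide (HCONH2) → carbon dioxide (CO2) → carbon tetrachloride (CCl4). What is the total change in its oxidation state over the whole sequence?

Carbon oxidation states along the series — methanol: -2, chloroform: +2, formamide: +2, carbon dioxide: +4, carbon tetrachloride: +4.
Net change = +4 − (-2) = +6.

+6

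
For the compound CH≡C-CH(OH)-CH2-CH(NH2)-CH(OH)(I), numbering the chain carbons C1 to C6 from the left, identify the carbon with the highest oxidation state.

Count +1 for every bond to an atom more electronegative than carbon and −1 for every bond to one less electronegative; C–C bonds are 0. Tallying each carbon:
C1: 3C, 1H → 0 − 1 = -1
C2: 4C → 0 = 0
C3: 2C, 1H, 1O → 0 − 1 + 1 = 0
C4: 2C, 2H → 0 − 2 = -2
C5: 2C, 1H, 1N → 0 − 1 + 1 = 0
C6: 1C, 1H, 1O, 1I → 0 − 1 + 1 + 1 = +1
The most oxidised carbon is C6 at +1.

C6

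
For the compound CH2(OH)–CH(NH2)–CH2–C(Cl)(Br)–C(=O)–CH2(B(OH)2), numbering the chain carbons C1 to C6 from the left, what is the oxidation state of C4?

Bonds to more-electronegative neighbours contribute +1 each, bonds to H or metals contribute −1 each, and C–C bonds contribute 0.
C4 has one bond to C (0), one bond to C (0), one bond to Cl (+1), one bond to Br (+1).
Oxidation state = 0 + 0 + 1 + 1 = +2.

+2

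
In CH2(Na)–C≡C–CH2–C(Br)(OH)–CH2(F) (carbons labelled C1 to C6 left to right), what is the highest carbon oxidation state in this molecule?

Each bond to a more electronegative atom (O, N, halogen) counts +1, each bond to a less electronegative atom (H, metal, B, Si) counts −1, and each C–C bond counts 0. Tallying each carbon:
C1: 1C, 2H, 1Na → 0 − 2 − 1 = -3
C2: 4C → 0 = 0
C3: 4C → 0 = 0
C4: 2C, 2H → 0 − 2 = -2
C5: 2C, 1O, 1Br → 0 + 1 + 1 = +2
C6: 1C, 2H, 1F → 0 − 2 + 1 = -1
The highest value is +2.

+2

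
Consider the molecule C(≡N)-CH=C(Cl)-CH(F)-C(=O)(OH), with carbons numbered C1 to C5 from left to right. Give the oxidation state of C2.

Count +1 for every bond to an atom more electronegative than carbon and −1 for every bond to one less electronegative; C–C bonds are 0.
C2 has one bond to C (0), a double bond to C (2×0 = 0), one bond to H (-1).
Oxidation state = 0 + 0 − 1 = -1.

-1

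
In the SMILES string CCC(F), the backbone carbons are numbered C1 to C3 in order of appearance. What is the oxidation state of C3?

C3 has one bond to C (0), one bond to H (-1), one bond to H (-1), one bond to F (+1).
Oxidation state = 0 − 1 − 1 + 1 = -1.

-1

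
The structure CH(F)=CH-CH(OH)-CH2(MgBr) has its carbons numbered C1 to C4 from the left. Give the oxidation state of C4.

Assign +1 per bond to O/N/halogen, −1 per bond to H or an electropositive element, and 0 per bond to carbon.
C4 has one bond to C (0), one bond to H (-1), one bond to Mg (-1), one bond to H (-1).
Oxidation state = 0 − 1 − 1 − 1 = -3.

-3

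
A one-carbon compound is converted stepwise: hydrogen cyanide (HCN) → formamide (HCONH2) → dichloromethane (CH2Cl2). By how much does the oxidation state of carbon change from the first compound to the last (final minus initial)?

-2

Carbon oxidation states along the series — hydrogen cyanide: +2, formamide: +2, dichloromethane: 0.
Net change = 0 − (+2) = -2.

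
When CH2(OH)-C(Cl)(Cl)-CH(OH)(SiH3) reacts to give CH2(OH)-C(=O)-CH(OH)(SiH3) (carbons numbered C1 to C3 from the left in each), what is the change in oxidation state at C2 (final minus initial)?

Before: C2 has 2 bonds to C, 2 bonds to Cl → oxidation state +2.
After: C2 has 2 bonds to C, 2 bonds to O → oxidation state +2.
Δ = +2 − (+2) = 0, so no net redox change at C2.

0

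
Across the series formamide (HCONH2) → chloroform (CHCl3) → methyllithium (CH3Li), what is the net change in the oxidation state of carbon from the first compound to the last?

Carbon oxidation states along the series — formamide: +2, chloroform: +2, methyllithium: -4.
Net change = -4 − (+2) = -6.

-6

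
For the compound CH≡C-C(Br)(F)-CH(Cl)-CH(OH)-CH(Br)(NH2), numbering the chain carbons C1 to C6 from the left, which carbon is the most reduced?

C1

Tallying each carbon's bonds:
C1: 3C, 1H → 0 − 1 = -1
C2: 4C → 0 = 0
C3: 2C, 1F, 1Br → 0 + 1 + 1 = +2
C4: 2C, 1H, 1Cl → 0 − 1 + 1 = 0
C5: 2C, 1H, 1O → 0 − 1 + 1 = 0
C6: 1C, 1H, 1N, 1Br → 0 − 1 + 1 + 1 = +1
The most reduced carbon is C1 at -1.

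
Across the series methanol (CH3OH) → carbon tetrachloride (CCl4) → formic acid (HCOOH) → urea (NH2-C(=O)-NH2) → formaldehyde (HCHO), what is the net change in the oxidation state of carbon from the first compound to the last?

+2

Carbon oxidation states along the series — methanol: -2, carbon tetrachloride: +4, formic acid: +2, urea: +4, formaldehyde: 0.
Net change = 0 − (-2) = +2.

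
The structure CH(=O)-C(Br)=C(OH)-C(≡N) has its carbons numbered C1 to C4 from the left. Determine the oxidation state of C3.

Bonds to more-electronegative neighbours contribute +1 each, bonds to H or metals contribute −1 each, and C–C bonds contribute 0.
C3 has a double bond to C (2×0 = 0), one bond to C (0), one bond to O (+1).
Oxidation state = 0 + 0 + 1 = +1.

+1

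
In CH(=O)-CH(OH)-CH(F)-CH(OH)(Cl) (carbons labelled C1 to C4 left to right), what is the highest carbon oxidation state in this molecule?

+1

Tallying each carbon's bonds:
C1: 1C, 1H, 2O → 0 − 1 + 2 = +1
C2: 2C, 1H, 1O → 0 − 1 + 1 = 0
C3: 2C, 1H, 1F → 0 − 1 + 1 = 0
C4: 1C, 1H, 1O, 1Cl → 0 − 1 + 1 + 1 = +1
The highest value is +1.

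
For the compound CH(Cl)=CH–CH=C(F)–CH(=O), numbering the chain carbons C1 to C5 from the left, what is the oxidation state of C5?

C5 has one bond to C (0), one bond to H (-1), a double bond to O (2×+1 = +2).
Oxidation state = 0 − 1 + 2 = +1.

+1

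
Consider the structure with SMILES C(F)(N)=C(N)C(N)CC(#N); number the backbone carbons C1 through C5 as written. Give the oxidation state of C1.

+2

Assign +1 per bond to O/N/halogen, −1 per bond to H or an electropositive element, and 0 per bond to carbon.
C1 has a double bond to C (2×0 = 0), one bond to F (+1), one bond to N (+1).
Oxidation state = 0 + 1 + 1 = +2.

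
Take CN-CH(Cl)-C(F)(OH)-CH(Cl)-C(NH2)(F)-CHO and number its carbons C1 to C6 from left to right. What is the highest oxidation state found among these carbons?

Tallying each carbon's bonds:
C1: 1C, 3N → 0 + 3 = +3
C2: 2C, 1H, 1Cl → 0 − 1 + 1 = 0
C3: 2C, 1O, 1F → 0 + 1 + 1 = +2
C4: 2C, 1H, 1Cl → 0 − 1 + 1 = 0
C5: 2C, 1N, 1F → 0 + 1 + 1 = +2
C6: 1C, 1H, 2O → 0 − 1 + 2 = +1
The highest value is +3.

+3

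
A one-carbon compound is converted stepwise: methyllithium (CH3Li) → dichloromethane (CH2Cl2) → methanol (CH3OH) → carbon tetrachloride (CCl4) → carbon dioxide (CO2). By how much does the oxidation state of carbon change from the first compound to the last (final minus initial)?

Carbon oxidation states along the series — methyllithium: -4, dichloromethane: 0, methanol: -2, carbon tetrachloride: +4, carbon dioxide: +4.
Net change = +4 − (-4) = +8.

+8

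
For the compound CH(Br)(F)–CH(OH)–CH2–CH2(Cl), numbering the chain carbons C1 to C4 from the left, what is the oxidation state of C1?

+1

Each bond to a more electronegative atom (O, N, halogen) counts +1, each bond to a less electronegative atom (H, metal, B, Si) counts −1, and each C–C bond counts 0.
C1 has one bond to C (0), one bond to H (-1), one bond to Br (+1), one bond to F (+1).
Oxidation state = 0 − 1 + 1 + 1 = +1.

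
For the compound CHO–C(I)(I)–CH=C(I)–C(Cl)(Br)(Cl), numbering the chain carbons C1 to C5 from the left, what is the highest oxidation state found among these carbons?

Tallying each carbon's bonds:
C1: 1C, 1H, 2O → 0 − 1 + 2 = +1
C2: 2C, 2I → 0 + 2 = +2
C3: 3C, 1H → 0 − 1 = -1
C4: 3C, 1I → 0 + 1 = +1
C5: 1C, 2Cl, 1Br → 0 + 2 + 1 = +3
The highest value is +3.

+3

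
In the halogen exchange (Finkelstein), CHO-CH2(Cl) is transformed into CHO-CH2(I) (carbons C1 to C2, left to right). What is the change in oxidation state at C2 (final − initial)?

Before: C2 has 1 bond to C, 2 bonds to H, 1 bond to Cl → oxidation state -1.
After: C2 has 1 bond to C, 2 bonds to H, 1 bond to I → oxidation state -1.
Δ = -1 − (-1) = 0, so no net redox change at C2.

0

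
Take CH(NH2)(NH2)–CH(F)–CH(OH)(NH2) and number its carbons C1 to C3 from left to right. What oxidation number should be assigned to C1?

+1

C1 has one bond to C (0), one bond to N (+1), one bond to N (+1), one bond to H (-1).
Oxidation state = 0 + 1 + 1 − 1 = +1.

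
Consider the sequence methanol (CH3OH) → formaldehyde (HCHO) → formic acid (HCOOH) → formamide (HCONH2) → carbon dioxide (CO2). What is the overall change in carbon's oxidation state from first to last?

+6

Carbon oxidation states along the series — methanol: -2, formaldehyde: 0, formic acid: +2, formamide: +2, carbon dioxide: +4.
Net change = +4 − (-2) = +6.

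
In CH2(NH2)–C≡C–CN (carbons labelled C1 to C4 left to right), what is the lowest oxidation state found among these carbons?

Assign +1 per bond to O/N/halogen, −1 per bond to H or an electropositive element, and 0 per bond to carbon. Tallying each carbon:
C1: 1C, 2H, 1N → 0 − 2 + 1 = -1
C2: 4C → 0 = 0
C3: 4C → 0 = 0
C4: 1C, 3N → 0 + 3 = +3
The lowest value is -1.

-1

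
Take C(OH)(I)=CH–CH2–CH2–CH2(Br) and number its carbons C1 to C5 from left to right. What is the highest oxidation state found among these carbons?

Assign +1 per bond to O/N/halogen, −1 per bond to H or an electropositive element, and 0 per bond to carbon. Tallying each carbon:
C1: 2C, 1O, 1I → 0 + 1 + 1 = +2
C2: 3C, 1H → 0 − 1 = -1
C3: 2C, 2H → 0 − 2 = -2
C4: 2C, 2H → 0 − 2 = -2
C5: 1C, 2H, 1Br → 0 − 2 + 1 = -1
The highest value is +2.

+2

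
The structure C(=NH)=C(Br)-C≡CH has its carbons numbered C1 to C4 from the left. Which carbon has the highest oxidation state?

C1

Tallying each carbon's bonds:
C1: 2C, 2N → 0 + 2 = +2
C2: 3C, 1Br → 0 + 1 = +1
C3: 4C → 0 = 0
C4: 3C, 1H → 0 − 1 = -1
The most oxidised carbon is C1 at +2.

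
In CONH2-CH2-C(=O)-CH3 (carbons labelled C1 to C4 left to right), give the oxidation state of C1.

Count +1 for every bond to an atom more electronegative than carbon and −1 for every bond to one less electronegative; C–C bonds are 0.
C1 has one bond to C (0), one bond to N (+1), a double bond to O (2×+1 = +2).
Oxidation state = 0 + 1 + 2 = +3.

+3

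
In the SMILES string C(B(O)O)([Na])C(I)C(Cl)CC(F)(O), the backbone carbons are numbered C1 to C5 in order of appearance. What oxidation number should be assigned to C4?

-2

C4 has one bond to C (0), one bond to C (0), one bond to H (-1), one bond to H (-1).
Oxidation state = 0 + 0 − 1 − 1 = -2.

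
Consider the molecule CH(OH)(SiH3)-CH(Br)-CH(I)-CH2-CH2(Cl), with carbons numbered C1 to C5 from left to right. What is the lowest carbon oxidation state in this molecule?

-2

Count +1 for every bond to an atom more electronegative than carbon and −1 for every bond to one less electronegative; C–C bonds are 0. Tallying each carbon:
C1: 1C, 1H, 1O, 1Si → 0 − 1 + 1 − 1 = -1
C2: 2C, 1H, 1Br → 0 − 1 + 1 = 0
C3: 2C, 1H, 1I → 0 − 1 + 1 = 0
C4: 2C, 2H → 0 − 2 = -2
C5: 1C, 2H, 1Cl → 0 − 2 + 1 = -1
The lowest value is -2.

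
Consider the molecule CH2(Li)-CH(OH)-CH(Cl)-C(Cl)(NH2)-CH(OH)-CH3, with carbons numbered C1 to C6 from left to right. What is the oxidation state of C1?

Bonds to more-electronegative neighbours contribute +1 each, bonds to H or metals contribute −1 each, and C–C bonds contribute 0.
C1 has one bond to C (0), one bond to H (-1), one bond to H (-1), one bond to Li (-1).
Oxidation state = 0 − 1 − 1 − 1 = -3.

-3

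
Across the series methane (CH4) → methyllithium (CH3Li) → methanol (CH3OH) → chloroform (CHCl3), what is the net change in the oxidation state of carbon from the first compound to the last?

+6

Carbon oxidation states along the series — methane: -4, methyllithium: -4, methanol: -2, chloroform: +2.
Net change = +2 − (-4) = +6.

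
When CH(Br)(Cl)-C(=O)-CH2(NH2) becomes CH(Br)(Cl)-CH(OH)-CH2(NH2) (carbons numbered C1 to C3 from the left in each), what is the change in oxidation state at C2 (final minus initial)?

Before: C2 has 2 bonds to C, 2 bonds to O → oxidation state +2.
After: C2 has 2 bonds to C, 1 bond to H, 1 bond to O → oxidation state 0.
Δ = 0 − (+2) = -2, so this is a reduction at C2.

-2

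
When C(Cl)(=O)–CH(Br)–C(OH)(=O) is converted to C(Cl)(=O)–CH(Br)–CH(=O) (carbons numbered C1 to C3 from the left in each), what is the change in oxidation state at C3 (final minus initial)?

Before: C3 has 1 bond to C, 3 bonds to O → oxidation state +3.
After: C3 has 1 bond to C, 1 bond to H, 2 bonds to O → oxidation state +1.
Δ = +1 − (+3) = -2, so this is a reduction at C3.

-2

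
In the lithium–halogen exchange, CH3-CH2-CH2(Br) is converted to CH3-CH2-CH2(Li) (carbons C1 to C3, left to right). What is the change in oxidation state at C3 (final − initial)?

-2

Before: C3 has 1 bond to C, 2 bonds to H, 1 bond to Br → oxidation state -1.
After: C3 has 1 bond to C, 2 bonds to H, 1 bond to Li → oxidation state -3.
Δ = -3 − (-1) = -2, so this is a reduction at C3.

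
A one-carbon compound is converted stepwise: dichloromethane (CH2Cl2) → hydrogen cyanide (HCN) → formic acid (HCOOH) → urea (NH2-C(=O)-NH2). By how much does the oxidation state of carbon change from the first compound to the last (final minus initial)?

Carbon oxidation states along the series — dichloromethane: 0, hydrogen cyanide: +2, formic acid: +2, urea: +4.
Net change = +4 − (0) = +4.

+4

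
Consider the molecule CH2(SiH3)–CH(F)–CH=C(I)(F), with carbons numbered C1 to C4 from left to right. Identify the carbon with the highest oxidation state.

Bonds to more-electronegative neighbours contribute +1 each, bonds to H or metals contribute −1 each, and C–C bonds contribute 0. Tallying each carbon:
C1: 1C, 2H, 1Si → 0 − 2 − 1 = -3
C2: 2C, 1H, 1F → 0 − 1 + 1 = 0
C3: 3C, 1H → 0 − 1 = -1
C4: 2C, 1F, 1I → 0 + 1 + 1 = +2
The most oxidised carbon is C4 at +2.

C4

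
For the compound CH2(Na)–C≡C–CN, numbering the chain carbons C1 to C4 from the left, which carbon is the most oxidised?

C4

Tallying each carbon's bonds:
C1: 1C, 2H, 1Na → 0 − 2 − 1 = -3
C2: 4C → 0 = 0
C3: 4C → 0 = 0
C4: 1C, 3N → 0 + 3 = +3
The most oxidised carbon is C4 at +3.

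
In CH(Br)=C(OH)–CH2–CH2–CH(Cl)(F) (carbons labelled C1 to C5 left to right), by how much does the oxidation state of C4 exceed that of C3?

0

C4: 2C, 2H → 0 − 2 = -2
C3: 2C, 2H → 0 − 2 = -2
Difference: -2 − (-2) = 0.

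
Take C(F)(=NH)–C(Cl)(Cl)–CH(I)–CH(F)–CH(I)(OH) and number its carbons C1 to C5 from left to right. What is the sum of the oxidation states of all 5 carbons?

Assign +1 per bond to O/N/halogen, −1 per bond to H or an electropositive element, and 0 per bond to carbon. Tallying each carbon:
C1: 1C, 2N, 1F → 0 + 2 + 1 = +3
C2: 2C, 2Cl → 0 + 2 = +2
C3: 2C, 1H, 1I → 0 − 1 + 1 = 0
C4: 2C, 1H, 1F → 0 − 1 + 1 = 0
C5: 1C, 1H, 1O, 1I → 0 − 1 + 1 + 1 = +1
Sum = +3 + 2 + 0 + 0 + 1 = +6.

+6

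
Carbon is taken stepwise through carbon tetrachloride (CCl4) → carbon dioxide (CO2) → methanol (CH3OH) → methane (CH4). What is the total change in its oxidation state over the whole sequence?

Carbon oxidation states along the series — carbon tetrachloride: +4, carbon dioxide: +4, methanol: -2, methane: -4.
Net change = -4 − (+4) = -8.

-8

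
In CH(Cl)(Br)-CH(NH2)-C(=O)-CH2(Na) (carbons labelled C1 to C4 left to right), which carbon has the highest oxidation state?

Tallying each carbon's bonds:
C1: 1C, 1H, 1Cl, 1Br → 0 − 1 + 1 + 1 = +1
C2: 2C, 1H, 1N → 0 − 1 + 1 = 0
C3: 2C, 2O → 0 + 2 = +2
C4: 1C, 2H, 1Na → 0 − 2 − 1 = -3
The most oxidised carbon is C3 at +2.

C3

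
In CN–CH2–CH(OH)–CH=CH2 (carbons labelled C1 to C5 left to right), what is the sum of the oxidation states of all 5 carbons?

Assign +1 per bond to O/N/halogen, −1 per bond to H or an electropositive element, and 0 per bond to carbon. Tallying each carbon:
C1: 1C, 3N → 0 + 3 = +3
C2: 2C, 2H → 0 − 2 = -2
C3: 2C, 1H, 1O → 0 − 1 + 1 = 0
C4: 3C, 1H → 0 − 1 = -1
C5: 2C, 2H → 0 − 2 = -2
Sum = +3 − 2 + 0 − 1 − 2 = -2.

-2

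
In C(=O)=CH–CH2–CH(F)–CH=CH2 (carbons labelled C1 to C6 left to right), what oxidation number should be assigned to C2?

C2 has a double bond to C (2×0 = 0), one bond to C (0), one bond to H (-1).
Oxidation state = 0 + 0 − 1 = -1.

-1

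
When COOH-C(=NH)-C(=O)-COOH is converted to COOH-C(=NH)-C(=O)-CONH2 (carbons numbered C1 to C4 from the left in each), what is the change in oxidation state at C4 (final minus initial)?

Before: C4 has 1 bond to C, 3 bonds to O → oxidation state +3.
After: C4 has 1 bond to C, 2 bonds to O, 1 bond to N → oxidation state +3.
Δ = +3 − (+3) = 0, so no net redox change at C4.

0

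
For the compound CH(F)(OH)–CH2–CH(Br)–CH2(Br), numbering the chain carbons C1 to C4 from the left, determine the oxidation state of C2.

-2

Assign +1 per bond to O/N/halogen, −1 per bond to H or an electropositive element, and 0 per bond to carbon.
C2 has one bond to C (0), one bond to C (0), one bond to H (-1), one bond to H (-1).
Oxidation state = 0 + 0 − 1 − 1 = -2.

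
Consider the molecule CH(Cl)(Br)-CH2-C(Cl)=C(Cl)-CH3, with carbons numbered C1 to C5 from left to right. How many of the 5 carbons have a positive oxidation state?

3

Count +1 for every bond to an atom more electronegative than carbon and −1 for every bond to one less electronegative; C–C bonds are 0. Tallying each carbon:
C1: 1C, 1H, 1Cl, 1Br → 0 − 1 + 1 + 1 = +1
C2: 2C, 2H → 0 − 2 = -2
C3: 3C, 1Cl → 0 + 1 = +1
C4: 3C, 1Cl → 0 + 1 = +1
C5: 1C, 3H → 0 − 3 = -3
3 carbons (C1, C3, C4) meet the condition.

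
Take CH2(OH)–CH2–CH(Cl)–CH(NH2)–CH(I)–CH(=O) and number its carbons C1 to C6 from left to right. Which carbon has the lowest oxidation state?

Bonds to more-electronegative neighbours contribute +1 each, bonds to H or metals contribute −1 each, and C–C bonds contribute 0. Tallying each carbon:
C1: 1C, 2H, 1O → 0 − 2 + 1 = -1
C2: 2C, 2H → 0 − 2 = -2
C3: 2C, 1H, 1Cl → 0 − 1 + 1 = 0
C4: 2C, 1H, 1N → 0 − 1 + 1 = 0
C5: 2C, 1H, 1I → 0 − 1 + 1 = 0
C6: 1C, 1H, 2O → 0 − 1 + 2 = +1
The most reduced carbon is C2 at -2.

C2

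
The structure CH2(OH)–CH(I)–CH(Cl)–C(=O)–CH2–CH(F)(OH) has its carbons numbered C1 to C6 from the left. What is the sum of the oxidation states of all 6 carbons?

Tallying each carbon's bonds:
C1: 1C, 2H, 1O → 0 − 2 + 1 = -1
C2: 2C, 1H, 1I → 0 − 1 + 1 = 0
C3: 2C, 1H, 1Cl → 0 − 1 + 1 = 0
C4: 2C, 2O → 0 + 2 = +2
C5: 2C, 2H → 0 − 2 = -2
C6: 1C, 1H, 1O, 1F → 0 − 1 + 1 + 1 = +1
Sum = -1 + 0 + 0 + 2 − 2 + 1 = 0.

0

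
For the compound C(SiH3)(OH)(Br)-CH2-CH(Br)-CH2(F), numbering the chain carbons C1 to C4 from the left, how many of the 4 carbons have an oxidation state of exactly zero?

1

Tallying each carbon's bonds:
C1: 1C, 1O, 1Br, 1Si → 0 + 1 + 1 − 1 = +1
C2: 2C, 2H → 0 − 2 = -2
C3: 2C, 1H, 1Br → 0 − 1 + 1 = 0
C4: 1C, 2H, 1F → 0 − 2 + 1 = -1
1 carbon (C3) meets the condition.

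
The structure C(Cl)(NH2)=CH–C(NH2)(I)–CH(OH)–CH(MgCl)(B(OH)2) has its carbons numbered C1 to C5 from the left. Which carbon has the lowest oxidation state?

C5

Tallying each carbon's bonds:
C1: 2C, 1N, 1Cl → 0 + 1 + 1 = +2
C2: 3C, 1H → 0 − 1 = -1
C3: 2C, 1N, 1I → 0 + 1 + 1 = +2
C4: 2C, 1H, 1O → 0 − 1 + 1 = 0
C5: 1C, 1H, 1Mg, 1B → 0 − 1 − 1 − 1 = -3
The most reduced carbon is C5 at -3.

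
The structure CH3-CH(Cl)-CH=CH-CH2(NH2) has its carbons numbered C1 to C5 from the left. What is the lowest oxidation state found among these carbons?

-3

Count +1 for every bond to an atom more electronegative than carbon and −1 for every bond to one less electronegative; C–C bonds are 0. Tallying each carbon:
C1: 1C, 3H → 0 − 3 = -3
C2: 2C, 1H, 1Cl → 0 − 1 + 1 = 0
C3: 3C, 1H → 0 − 1 = -1
C4: 3C, 1H → 0 − 1 = -1
C5: 1C, 2H, 1N → 0 − 2 + 1 = -1
The lowest value is -3.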